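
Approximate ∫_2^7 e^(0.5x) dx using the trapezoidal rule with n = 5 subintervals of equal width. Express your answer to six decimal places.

Δx = (7 − 2)/5 = 1.
f(2) ≈ 2.718282, f(3) ≈ 4.481689, f(4) ≈ 7.389056, f(5) ≈ 12.182494, f(6) ≈ 20.085537, f(7) ≈ 33.115452.
T_5 = (Δx/2)·[f(x_0) + 2f(x_1) + ... + 2f(x_{4}) + f(x_5)].
Sum ≈ 62.055643.

62.055643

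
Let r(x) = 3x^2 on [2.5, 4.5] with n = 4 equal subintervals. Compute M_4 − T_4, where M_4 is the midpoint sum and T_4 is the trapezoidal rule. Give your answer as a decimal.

M_4 = 75.375.
T_4 = 75.75.
M_4 − T_4 = -0.375.

-0.375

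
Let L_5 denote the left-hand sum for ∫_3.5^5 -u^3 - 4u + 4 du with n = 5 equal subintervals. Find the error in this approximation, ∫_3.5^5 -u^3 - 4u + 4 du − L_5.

Exact integral: ∫_3.5^5 f(u) du = -138.234375.
L_5 = -125.3025.
Error = -138.234375 − (-125.3025) = -12.931875.

-12.931875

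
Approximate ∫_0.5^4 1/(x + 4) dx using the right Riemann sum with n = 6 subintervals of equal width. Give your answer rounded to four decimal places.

Δx = (4 − 0.5)/6 = 7/12.
Right endpoints: 13/12, 5/3, 2.25, 17/6, 41/12, 4.
f(13/12) = 12/61, f(5/3) = 3/17, f(2.25) = 0.16, f(17/6) = 6/41, f(41/12) = 12/89, f(4) = 0.125.
Sum = Δx · [f(13/12) + f(5/3) + f(2.25) + ...].
Sum ≈ 0.5480.

0.5480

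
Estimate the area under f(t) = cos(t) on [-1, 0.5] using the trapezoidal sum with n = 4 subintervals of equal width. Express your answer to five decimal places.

1.30538

Δt = (0.5 − (-1))/4 = 0.375.
f(-1) ≈ 0.54030, f(-0.625) ≈ 0.81096, f(-0.25) ≈ 0.96891, f(0.125) ≈ 0.99220, f(0.5) ≈ 0.87758.
T_4 = (Δt/2)·[f(t_0) + 2f(t_1) + 2f(t_2) + 2f(t_3) + f(t_4)].
Sum ≈ 1.30538.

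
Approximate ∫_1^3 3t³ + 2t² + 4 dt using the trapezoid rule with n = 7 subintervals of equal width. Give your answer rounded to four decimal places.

Δt = (3 − 1)/7 = 2/7.
f(1) = 9, f(9/7) = 4693/343, f(11/7) = 7059/343, f(13/7) = 10329/343, f(15/7) = 14647/343, f(17/7) = 20157/343, f(19/7) = 27003/343, f(3) = 103.
T_7 = (Δt/2)·[f(t_0) + 2f(t_1) + ... + 2f(t_{6}) + f(t_7)].
Sum ≈ 85.8776.

85.8776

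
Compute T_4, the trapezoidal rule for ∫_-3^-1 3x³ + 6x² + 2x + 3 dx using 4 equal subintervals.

-11

Δx = (-1 − (-3))/4 = 0.5.
f(-3) = -30, f(-2.5) = -11.375, f(-2) = -1, f(-1.5) = 3.375, f(-1) = 4.
T_4 = (Δx/2)·[f(x_0) + 2f(x_1) + 2f(x_2) + 2f(x_3) + f(x_4)].
Sum = -11.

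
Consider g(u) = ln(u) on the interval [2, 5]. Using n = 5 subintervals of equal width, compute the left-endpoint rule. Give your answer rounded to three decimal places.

Δu = (5 − 2)/5 = 0.6.
Left endpoints: 2, 2.6, 3.2, 3.8, 4.4.
g(2) ≈ 0.693, g(2.6) ≈ 0.956, g(3.2) ≈ 1.163, g(3.8) ≈ 1.335, g(4.4) ≈ 1.482.
Sum = Δu · [g(2) + g(2.6) + g(3.2) + g(3.8) + g(4.4)].
Sum ≈ 3.377.

3.377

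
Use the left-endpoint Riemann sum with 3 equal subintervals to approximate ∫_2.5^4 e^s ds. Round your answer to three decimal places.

32.692

Δs = (4 − 2.5)/3 = 0.5.
Left endpoints: 2.5, 3, 3.5.
f(2.5) ≈ 12.182, f(3) ≈ 20.086, f(3.5) ≈ 33.115.
Sum = Δs · [f(2.5) + f(3) + f(3.5)].
Sum ≈ 32.692.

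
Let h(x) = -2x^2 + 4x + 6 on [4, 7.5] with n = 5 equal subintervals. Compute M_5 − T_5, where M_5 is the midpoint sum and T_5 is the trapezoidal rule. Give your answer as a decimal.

M_5 = -136.7975.
T_5 = -137.655.
M_5 − T_5 = 0.8575.

0.8575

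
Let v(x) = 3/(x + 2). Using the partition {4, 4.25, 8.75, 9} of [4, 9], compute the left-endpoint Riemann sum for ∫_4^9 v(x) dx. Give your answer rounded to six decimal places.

2.354767

Subinterval widths: 0.25, 4.5, 0.25.
Left endpoints: 4, 4.25, 8.75.
v(4) = 0.5, v(4.25) = 0.48, v(8.75) = 12/43.
Sum = Σ Δx_i · v(x_i).
Sum ≈ 2.354767.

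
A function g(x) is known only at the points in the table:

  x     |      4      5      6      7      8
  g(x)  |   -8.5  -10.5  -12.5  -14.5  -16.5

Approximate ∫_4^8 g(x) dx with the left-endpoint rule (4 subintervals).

-46

Δx = 1.
Sum = 1·[(-8.5) + (-10.5) + (-12.5) + (-14.5)] = -46.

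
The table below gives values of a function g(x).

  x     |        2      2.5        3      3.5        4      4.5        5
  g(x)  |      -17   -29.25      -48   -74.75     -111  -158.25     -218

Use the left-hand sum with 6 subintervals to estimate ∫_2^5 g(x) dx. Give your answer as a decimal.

-219.125

Δx = 0.5.
Sum = 0.5·[(-17) + (-29.25) + (-48) + (-74.75) + (-111) + (-158.25)] = -219.125.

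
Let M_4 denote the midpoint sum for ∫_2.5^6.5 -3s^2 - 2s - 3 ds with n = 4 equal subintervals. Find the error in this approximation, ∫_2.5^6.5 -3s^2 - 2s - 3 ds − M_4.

Exact integral: ∫_2.5^6.5 f(s) ds = -307.
M_4 = -306.
Error = -307 − (-306) = -1.

-1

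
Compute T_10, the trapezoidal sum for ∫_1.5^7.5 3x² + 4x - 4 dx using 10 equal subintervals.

503.58

Δx = (7.5 − 1.5)/10 = 0.6.
f(1.5) = 8.75, f(2.1) = 17.63, f(2.7) = 28.67, f(3.3) = 41.87, f(3.9) = 57.23, f(4.5) = 74.75, f(5.1) = 94.43, f(5.7) = 116.27, f(6.3) = 140.27, f(6.9) = 166.43, f(7.5) = 194.75.
T_10 = (Δx/2)·[f(x_0) + 2f(x_1) + ... + 2f(x_{9}) + f(x_10)].
Sum = 503.58.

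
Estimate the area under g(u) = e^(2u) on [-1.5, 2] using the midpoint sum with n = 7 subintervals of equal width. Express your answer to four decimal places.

26.1701

Δu = (2 − (-1.5))/7 = 0.5.
Midpoints: -1.25, -0.75, -0.25, 0.25, 0.75, 1.25, 1.75.
g(-1.25) ≈ 0.0821, g(-0.75) ≈ 0.2231, g(-0.25) ≈ 0.6065, g(0.25) ≈ 1.6487, g(0.75) ≈ 4.4817, g(1.25) ≈ 12.1825, g(1.75) ≈ 33.1155.
Sum = Δu · [g(-1.25) + g(-0.75) + g(-0.25) + ...].
Sum ≈ 26.1701.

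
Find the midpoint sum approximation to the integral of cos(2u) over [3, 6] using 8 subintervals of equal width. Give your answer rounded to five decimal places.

-0.13164

Δu = (6 − 3)/8 = 0.375.
Midpoints: 3.1875, 3.5625, 3.9375, 4.3125, 4.6875, 5.0625, 5.4375, 5.8125.
f(3.1875) ≈ 0.99579, f(3.5625) ≈ 0.66611, f(3.9375) ≈ -0.02102, f(4.3125) ≈ -0.69687, f(4.6875) ≈ -0.99876, f(5.0625) ≈ -0.76470, f(5.4375) ≈ -0.12028, f(5.8125) ≈ 0.58868.
Sum = Δu · [f(3.1875) + f(3.5625) + f(3.9375) + ...].
Sum ≈ -0.13164.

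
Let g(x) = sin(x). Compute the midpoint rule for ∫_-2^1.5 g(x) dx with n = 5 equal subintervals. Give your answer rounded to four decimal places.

Δx = (1.5 − (-2))/5 = 0.7.
Midpoints: -1.65, -0.95, -0.25, 0.45, 1.15.
g(-1.65) ≈ -0.9969, g(-0.95) ≈ -0.8134, g(-0.25) ≈ -0.2474, g(0.45) ≈ 0.4350, g(1.15) ≈ 0.9128.
Sum = Δx · [g(-1.65) + g(-0.95) + g(-0.25) + g(0.45) + g(1.15)].
Sum ≈ -0.4970.

-0.4970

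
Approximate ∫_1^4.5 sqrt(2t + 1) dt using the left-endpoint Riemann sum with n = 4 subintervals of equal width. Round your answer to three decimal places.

Δt = (4.5 − 1)/4 = 0.875.
Left endpoints: 1, 1.875, 2.75, 3.625.
f(1) ≈ 1.732, f(1.875) ≈ 2.179, f(2.75) ≈ 2.550, f(3.625) ≈ 2.872.
Sum = Δt · [f(1) + f(1.875) + f(2.75) + f(3.625)].
Sum ≈ 8.167.

8.167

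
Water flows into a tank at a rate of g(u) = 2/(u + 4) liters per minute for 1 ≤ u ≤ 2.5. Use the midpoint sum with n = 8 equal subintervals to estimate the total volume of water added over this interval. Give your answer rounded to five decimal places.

Δu = (2.5 − 1)/8 = 0.1875.
Midpoints: 1.09375, 1.28125, 1.46875, 1.65625, 1.84375, 2.03125, 2.21875, 2.40625.
g(1.09375) = 64/163, g(1.28125) = 64/169, g(1.46875) = 64/175, g(1.65625) = 64/181, g(1.84375) = 64/187, g(2.03125) = 64/193, g(2.21875) = 64/199, g(2.40625) = 64/205.
Sum = Δu · [g(1.09375) + g(1.28125) + g(1.46875) + ...].
Sum ≈ 0.52468.

0.52468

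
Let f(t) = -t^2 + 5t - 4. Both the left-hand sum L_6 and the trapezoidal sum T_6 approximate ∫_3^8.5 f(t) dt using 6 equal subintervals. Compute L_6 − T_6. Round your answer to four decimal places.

L_6 ≈ -43.968171.
T_6 ≈ -60.353588.
L_6 − T_6 ≈ 16.3854.

16.3854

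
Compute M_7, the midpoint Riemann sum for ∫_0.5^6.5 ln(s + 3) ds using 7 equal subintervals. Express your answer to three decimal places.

Δs = (6.5 − 0.5)/7 = 6/7.
Midpoints: 13/14, 25/14, 37/14, 3.5, 61/14, 73/14, 85/14.
f(13/14) ≈ 1.368, f(25/14) ≈ 1.566, f(37/14) ≈ 1.730, f(3.5) ≈ 1.872, f(61/14) ≈ 1.996, f(73/14) ≈ 2.106, f(85/14) ≈ 2.205.
Sum = Δs · [f(13/14) + f(25/14) + f(37/14) + ...].
Sum ≈ 11.008.

11.008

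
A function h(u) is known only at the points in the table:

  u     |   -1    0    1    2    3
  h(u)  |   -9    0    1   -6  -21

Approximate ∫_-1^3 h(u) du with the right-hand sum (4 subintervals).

-26

Δu = 1.
Sum = 1·[0 + 1 + (-6) + (-21)] = -26.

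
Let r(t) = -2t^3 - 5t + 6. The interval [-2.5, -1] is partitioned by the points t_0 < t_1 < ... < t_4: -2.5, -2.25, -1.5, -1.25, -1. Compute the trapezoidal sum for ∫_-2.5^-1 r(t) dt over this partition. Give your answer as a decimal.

42.0234375

Subinterval widths: 0.25, 0.75, 0.25, 0.25.
r(-2.5) = 49.75, r(-2.25) = 40.03125, r(-1.5) = 20.25, r(-1.25) = 16.15625, r(-1) = 13.
On each subinterval the trapezoid contributes (Δt_i/2)·[r(t_{i-1}) + r(t_i)].
Sum = 42.0234375.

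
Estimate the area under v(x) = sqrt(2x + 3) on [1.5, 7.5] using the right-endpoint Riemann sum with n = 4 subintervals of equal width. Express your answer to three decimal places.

21.870

Δx = (7.5 − 1.5)/4 = 1.5.
Right endpoints: 3, 4.5, 6, 7.5.
v(3) ≈ 3.000, v(4.5) ≈ 3.464, v(6) ≈ 3.873, v(7.5) ≈ 4.243.
Sum = Δx · [v(3) + v(4.5) + v(6) + v(7.5)].
Sum ≈ 21.870.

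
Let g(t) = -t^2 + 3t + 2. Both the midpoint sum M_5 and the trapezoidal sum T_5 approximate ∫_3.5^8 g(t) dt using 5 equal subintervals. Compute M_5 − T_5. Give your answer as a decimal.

M_5 = -69.44625.
T_5 = -70.3575.
M_5 − T_5 = 0.91125.

0.91125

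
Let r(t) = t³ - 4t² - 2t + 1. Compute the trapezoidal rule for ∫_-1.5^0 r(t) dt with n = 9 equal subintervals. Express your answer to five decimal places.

-2.05903

Δt = (0 − (-1.5))/9 = 1/6.
r(-1.5) = -8.375, r(-4/3) = -157/27, r(-7/6) = -799/216, r(-1) = -2, r(-5/6) = -149/216, r(-2/3) = 7/27, r(-0.5) = 0.875, r(-1/3) = 32/27, r(-1/6) = 263/216, r(0) = 1.
T_9 = (Δt/2)·[r(t_0) + 2r(t_1) + ... + 2r(t_{8}) + r(t_9)].
Sum ≈ -2.05903.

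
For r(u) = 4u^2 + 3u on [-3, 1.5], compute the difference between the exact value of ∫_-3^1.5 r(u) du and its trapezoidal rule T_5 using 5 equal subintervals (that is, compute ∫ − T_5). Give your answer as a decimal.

-2.43

Exact integral: ∫_-3^1.5 r(u) du = 30.375.
T_5 = 32.805.
Error = 30.375 − 32.805 = -2.43.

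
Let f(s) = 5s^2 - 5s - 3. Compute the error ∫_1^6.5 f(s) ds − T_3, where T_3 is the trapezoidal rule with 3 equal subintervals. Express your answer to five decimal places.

-15.40509

Exact integral: ∫_1^6.5 f(s) ds ≈ 336.4166667.
T_3 ≈ 351.8217593.
Error ≈ 336.4166667 − 351.8217593 ≈ -15.40509.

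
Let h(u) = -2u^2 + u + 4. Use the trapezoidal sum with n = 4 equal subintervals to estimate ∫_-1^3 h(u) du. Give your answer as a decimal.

0

Δu = (3 − (-1))/4 = 1.
h(-1) = 1, h(0) = 4, h(1) = 3, h(2) = -2, h(3) = -11.
T_4 = (Δu/2)·[h(u_0) + 2h(u_1) + 2h(u_2) + 2h(u_3) + h(u_4)].
Sum = 0.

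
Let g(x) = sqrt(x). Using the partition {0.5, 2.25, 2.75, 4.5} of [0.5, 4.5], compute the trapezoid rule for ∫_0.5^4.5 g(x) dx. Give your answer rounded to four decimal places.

6.0280

Subinterval widths: 1.75, 0.5, 1.75.
g(0.5) ≈ 0.7071, g(2.25) ≈ 1.5000, g(2.75) ≈ 1.6583, g(4.5) ≈ 2.1213.
On each subinterval the trapezoid contributes (Δx_i/2)·[g(x_{i-1}) + g(x_i)].
Sum ≈ 6.0280.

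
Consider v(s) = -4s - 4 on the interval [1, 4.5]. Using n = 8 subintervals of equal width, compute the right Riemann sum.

-55.5625

Δs = (4.5 − 1)/8 = 0.4375.
Right endpoints: 1.4375, 1.875, 2.3125, 2.75, 3.1875, 3.625, 4.0625, 4.5.
v(1.4375) = -9.75, v(1.875) = -11.5, v(2.3125) = -13.25, v(2.75) = -15, v(3.1875) = -16.75, v(3.625) = -18.5, v(4.0625) = -20.25, v(4.5) = -22.
Sum = Δs · [v(1.4375) + v(1.875) + v(2.3125) + ...].
Sum = -55.5625.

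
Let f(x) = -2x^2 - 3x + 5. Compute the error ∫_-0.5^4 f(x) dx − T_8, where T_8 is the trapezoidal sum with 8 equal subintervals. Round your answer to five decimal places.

0.47461

Exact integral: ∫_-0.5^4 f(x) dx = -43.875.
T_8 ≈ -44.3496094.
Error ≈ -43.875 − (-44.3496094) ≈ 0.47461.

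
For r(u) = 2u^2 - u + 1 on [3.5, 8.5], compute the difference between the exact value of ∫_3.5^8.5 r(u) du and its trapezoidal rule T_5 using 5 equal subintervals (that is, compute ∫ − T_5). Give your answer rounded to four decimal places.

-1.6667

Exact integral: ∫_3.5^8.5 r(u) du ≈ 355.833333.
T_5 = 357.5.
Error ≈ 355.833333 − 357.5 ≈ -1.6667.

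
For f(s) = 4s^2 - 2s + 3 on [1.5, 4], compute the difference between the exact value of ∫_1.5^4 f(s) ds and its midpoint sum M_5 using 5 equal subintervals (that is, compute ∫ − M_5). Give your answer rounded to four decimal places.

0.2083

Exact integral: ∫_1.5^4 f(s) ds ≈ 74.583333.
M_5 = 74.375.
Error ≈ 74.583333 − 74.375 ≈ 0.2083.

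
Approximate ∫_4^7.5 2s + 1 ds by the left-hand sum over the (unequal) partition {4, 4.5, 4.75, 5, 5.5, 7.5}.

39.125

Subinterval widths: 0.5, 0.25, 0.25, 0.5, 2.
Left endpoints: 4, 4.5, 4.75, 5, 5.5.
f(4) = 9, f(4.5) = 10, f(4.75) = 10.5, f(5) = 11, f(5.5) = 12.
Sum = Σ Δs_i · f(s_i).
Sum = 39.125.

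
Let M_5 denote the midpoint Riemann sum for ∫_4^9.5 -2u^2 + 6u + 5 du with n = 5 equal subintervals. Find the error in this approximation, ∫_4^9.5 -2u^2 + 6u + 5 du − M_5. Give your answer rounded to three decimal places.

-1.109

Exact integral: ∫_4^9.5 f(u) du ≈ -278.66667.
M_5 = -277.5575.
Error ≈ -278.66667 − (-277.5575) ≈ -1.109.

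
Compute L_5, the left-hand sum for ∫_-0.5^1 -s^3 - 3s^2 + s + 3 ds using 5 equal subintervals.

3.7125

Δs = (1 − (-0.5))/5 = 0.3.
Left endpoints: -0.5, -0.2, 0.1, 0.4, 0.7.
f(-0.5) = 1.875, f(-0.2) = 2.688, f(0.1) = 3.069, f(0.4) = 2.856, f(0.7) = 1.887.
Sum = Δs · [f(-0.5) + f(-0.2) + f(0.1) + f(0.4) + f(0.7)].
Sum = 3.7125.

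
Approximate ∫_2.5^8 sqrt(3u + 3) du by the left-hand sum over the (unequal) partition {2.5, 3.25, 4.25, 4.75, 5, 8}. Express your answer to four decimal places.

Subinterval widths: 0.75, 1, 0.5, 0.25, 3.
Left endpoints: 2.5, 3.25, 4.25, 4.75, 5.
f(2.5) ≈ 3.2404, f(3.25) ≈ 3.5707, f(4.25) ≈ 3.9686, f(4.75) ≈ 4.1533, f(5) ≈ 4.2426.
Sum = Σ Δu_i · f(u_i).
Sum ≈ 21.7516.

21.7516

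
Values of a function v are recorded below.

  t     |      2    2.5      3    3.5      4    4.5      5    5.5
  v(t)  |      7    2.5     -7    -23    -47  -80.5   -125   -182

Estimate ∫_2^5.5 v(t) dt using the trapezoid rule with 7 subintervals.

-183.75

Δt = 0.5.
T_7 = (0.5/2)·[7 + 2·2.5 + 2·(-7) + 2·(-23) + 2·(-47) + 2·(-80.5) + 2·(-125) + (-182)] = -183.75.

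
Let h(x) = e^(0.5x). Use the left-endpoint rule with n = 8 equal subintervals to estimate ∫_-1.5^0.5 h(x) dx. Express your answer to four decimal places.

1.5240

Δx = (0.5 − (-1.5))/8 = 0.25.
Left endpoints: -1.5, -1.25, -1, -0.75, -0.5, -0.25, 0, 0.25.
h(-1.5) ≈ 0.4724, h(-1.25) ≈ 0.5353, h(-1) ≈ 0.6065, h(-0.75) ≈ 0.6873, h(-0.5) ≈ 0.7788, h(-0.25) ≈ 0.8825, h(0) ≈ 1.0000, h(0.25) ≈ 1.1331.
Sum = Δx · [h(-1.5) + h(-1.25) + h(-1) + ...].
Sum ≈ 1.5240.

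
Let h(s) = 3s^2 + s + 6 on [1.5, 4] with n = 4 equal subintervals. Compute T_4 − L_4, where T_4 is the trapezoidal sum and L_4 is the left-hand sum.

13.671875

T_4 = 82.98828125.
L_4 = 69.31640625.
T_4 − L_4 = 13.671875.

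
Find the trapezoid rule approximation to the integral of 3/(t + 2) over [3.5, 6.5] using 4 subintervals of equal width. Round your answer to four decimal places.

Δt = (6.5 − 3.5)/4 = 0.75.
f(3.5) = 6/11, f(4.25) = 0.48, f(5) = 3/7, f(5.75) = 12/31, f(6.5) = 6/17.
T_4 = (Δt/2)·[f(t_0) + 2f(t_1) + 2f(t_2) + 2f(t_3) + f(t_4)].
Sum ≈ 1.3086.

1.3086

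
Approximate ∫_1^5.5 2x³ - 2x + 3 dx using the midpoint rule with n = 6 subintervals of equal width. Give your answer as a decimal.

Δx = (5.5 − 1)/6 = 0.75.
Midpoints: 1.375, 2.125, 2.875, 3.625, 4.375, 5.125.
f(1.375) = 5.44921875, f(2.125) = 17.94140625, f(2.875) = 44.77734375, f(3.625) = 91.01953125, f(4.375) = 161.73046875, f(5.125) = 261.97265625.
Sum = Δx · [f(1.375) + f(2.125) + f(2.875) + ...].
Sum = 437.16796875.

437.16796875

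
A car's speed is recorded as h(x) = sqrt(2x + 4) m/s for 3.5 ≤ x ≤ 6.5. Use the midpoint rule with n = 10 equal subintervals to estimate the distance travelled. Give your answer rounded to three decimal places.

Δx = (6.5 − 3.5)/10 = 0.3.
Midpoints: 3.65, 3.95, 4.25, 4.55, 4.85, 5.15, 5.45, 5.75, 6.05, 6.35.
h(3.65) ≈ 3.362, h(3.95) ≈ 3.450, h(4.25) ≈ 3.536, h(4.55) ≈ 3.619, h(4.85) ≈ 3.701, h(5.15) ≈ 3.782, h(5.45) ≈ 3.860, h(5.75) ≈ 3.937, h(6.05) ≈ 4.012, h(6.35) ≈ 4.087.
Sum = Δx · [h(3.65) + h(3.95) + h(4.25) + ...].
Sum ≈ 11.204.

11.204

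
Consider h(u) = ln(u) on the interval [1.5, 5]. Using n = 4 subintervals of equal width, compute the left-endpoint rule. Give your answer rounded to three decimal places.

3.383

Δu = (5 − 1.5)/4 = 0.875.
Left endpoints: 1.5, 2.375, 3.25, 4.125.
h(1.5) ≈ 0.405, h(2.375) ≈ 0.865, h(3.25) ≈ 1.179, h(4.125) ≈ 1.417.
Sum = Δu · [h(1.5) + h(2.375) + h(3.25) + h(4.125)].
Sum ≈ 3.383.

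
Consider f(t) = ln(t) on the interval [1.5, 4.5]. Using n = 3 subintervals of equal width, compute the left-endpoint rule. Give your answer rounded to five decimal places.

2.57452

Δt = (4.5 − 1.5)/3 = 1.
Left endpoints: 1.5, 2.5, 3.5.
f(1.5) ≈ 0.40547, f(2.5) ≈ 0.91629, f(3.5) ≈ 1.25276.
Sum = Δt · [f(1.5) + f(2.5) + f(3.5)].
Sum ≈ 2.57452.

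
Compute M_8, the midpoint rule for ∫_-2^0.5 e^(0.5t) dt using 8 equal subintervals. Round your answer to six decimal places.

Δt = (0.5 − (-2))/8 = 0.3125.
Midpoints: -1.84375, -1.53125, -1.21875, -0.90625, -0.59375, -0.28125, 0.03125, 0.34375.
f(-1.84375) ≈ 0.397773, f(-1.53125) ≈ 0.465043, f(-1.21875) ≈ 0.543691, f(-0.90625) ≈ 0.635639, f(-0.59375) ≈ 0.743137, f(-0.28125) ≈ 0.868815, f(0.03125) ≈ 1.015748, f(0.34375) ≈ 1.187529.
Sum = Δt · [f(-1.84375) + f(-1.53125) + f(-1.21875) + ...].
Sum ≈ 1.830429.

1.830429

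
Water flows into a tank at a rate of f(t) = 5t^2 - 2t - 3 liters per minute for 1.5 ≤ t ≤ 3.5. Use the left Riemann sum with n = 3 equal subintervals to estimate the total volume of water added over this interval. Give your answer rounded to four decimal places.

Δt = (3.5 − 1.5)/3 = 2/3.
Left endpoints: 1.5, 13/6, 17/6.
f(1.5) = 5.25, f(13/6) = 581/36, f(17/6) = 1133/36.
Sum = Δt · [f(1.5) + f(13/6) + f(17/6)].
Sum ≈ 35.2407.

35.2407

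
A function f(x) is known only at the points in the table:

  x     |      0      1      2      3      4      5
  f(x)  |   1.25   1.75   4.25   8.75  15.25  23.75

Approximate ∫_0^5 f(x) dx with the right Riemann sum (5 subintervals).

Δx = 1.
Sum = 1·[1.75 + 4.25 + 8.75 + 15.25 + 23.75] = 53.75.

53.75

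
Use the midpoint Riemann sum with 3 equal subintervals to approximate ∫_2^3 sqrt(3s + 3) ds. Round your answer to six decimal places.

Δs = (3 − 2)/3 = 1/3.
Midpoints: 13/6, 2.5, 17/6.
f(13/6) ≈ 3.082207, f(2.5) ≈ 3.240370, f(17/6) ≈ 3.391165.
Sum = Δs · [f(13/6) + f(2.5) + f(17/6)].
Sum ≈ 3.237914.

3.237914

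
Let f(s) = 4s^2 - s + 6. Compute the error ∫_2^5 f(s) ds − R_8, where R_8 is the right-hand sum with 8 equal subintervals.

Exact integral: ∫_2^5 f(s) ds = 163.5.
R_8 = 178.96875.
Error = 163.5 − 178.96875 = -15.46875.

-15.46875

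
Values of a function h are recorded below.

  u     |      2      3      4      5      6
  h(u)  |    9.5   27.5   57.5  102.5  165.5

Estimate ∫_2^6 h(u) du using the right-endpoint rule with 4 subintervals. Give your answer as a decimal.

Δu = 1.
Sum = 1·[27.5 + 57.5 + 102.5 + 165.5] = 353.

353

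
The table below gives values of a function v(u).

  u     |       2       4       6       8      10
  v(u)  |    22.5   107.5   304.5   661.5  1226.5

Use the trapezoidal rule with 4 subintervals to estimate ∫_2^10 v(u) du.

Δu = 2.
T_4 = (2/2)·[22.5 + 2·107.5 + 2·304.5 + 2·661.5 + 1226.5] = 3396.

3396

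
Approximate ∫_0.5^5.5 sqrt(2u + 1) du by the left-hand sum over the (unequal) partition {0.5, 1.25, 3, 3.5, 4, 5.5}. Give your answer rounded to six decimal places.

11.571700

Subinterval widths: 0.75, 1.75, 0.5, 0.5, 1.5.
Left endpoints: 0.5, 1.25, 3, 3.5, 4.
f(0.5) ≈ 1.414214, f(1.25) ≈ 1.870829, f(3) ≈ 2.645751, f(3.5) ≈ 2.828427, f(4) ≈ 3.000000.
Sum = Σ Δu_i · f(u_i).
Sum ≈ 11.571700.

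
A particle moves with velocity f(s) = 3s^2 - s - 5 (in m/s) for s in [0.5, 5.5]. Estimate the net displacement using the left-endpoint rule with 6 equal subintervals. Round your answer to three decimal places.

Δs = (5.5 − 0.5)/6 = 5/6.
Left endpoints: 0.5, 4/3, 13/6, 3, 23/6, 14/3.
f(0.5) = -4.75, f(4/3) = -1, f(13/6) = 83/12, f(3) = 19, f(23/6) = 35.25, f(14/3) = 167/3.
Sum = Δs · [f(0.5) + f(4/3) + f(13/6) + ...].
Sum ≈ 92.569.

92.569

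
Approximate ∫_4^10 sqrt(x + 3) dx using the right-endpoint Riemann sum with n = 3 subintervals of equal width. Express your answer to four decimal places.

Δx = (10 − 4)/3 = 2.
Right endpoints: 6, 8, 10.
f(6) ≈ 3.0000, f(8) ≈ 3.3166, f(10) ≈ 3.6056.
Sum = Δx · [f(6) + f(8) + f(10)].
Sum ≈ 19.8444.

19.8444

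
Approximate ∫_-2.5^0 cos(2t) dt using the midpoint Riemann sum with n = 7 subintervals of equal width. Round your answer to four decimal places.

-0.4898

Δt = (0 − (-2.5))/7 = 5/14.
Midpoints: -65/28, -55/28, -45/28, -1.25, -25/28, -15/28, -5/28.
f(-65/28) ≈ -0.0695, f(-55/28) ≈ -0.7060, f(-45/28) ≈ -0.9974, f(-1.25) ≈ -0.8011, f(-25/28) ≈ -0.2133, f(-15/28) ≈ 0.4789, f(-5/28) ≈ 0.9369.
Sum = Δt · [f(-65/28) + f(-55/28) + f(-45/28) + ...].
Sum ≈ -0.4898.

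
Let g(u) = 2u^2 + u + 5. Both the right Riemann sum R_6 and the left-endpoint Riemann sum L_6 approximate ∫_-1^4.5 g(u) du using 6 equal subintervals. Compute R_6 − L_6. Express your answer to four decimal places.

40.3333

R_6 ≈ 120.248843.
L_6 ≈ 79.915509.
R_6 − L_6 ≈ 40.3333.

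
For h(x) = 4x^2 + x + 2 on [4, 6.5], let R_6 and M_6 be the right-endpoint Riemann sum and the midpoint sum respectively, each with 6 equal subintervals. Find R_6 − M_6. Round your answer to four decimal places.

22.8299

R_6 ≈ 321.643519.
M_6 ≈ 298.813657.
R_6 − M_6 ≈ 22.8299.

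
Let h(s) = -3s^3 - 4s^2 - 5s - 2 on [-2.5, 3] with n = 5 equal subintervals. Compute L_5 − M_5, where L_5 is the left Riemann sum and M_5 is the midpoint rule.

L_5 = -21.5875.
M_5 = -102.6953125.
L_5 − M_5 = 81.1078125.

81.1078125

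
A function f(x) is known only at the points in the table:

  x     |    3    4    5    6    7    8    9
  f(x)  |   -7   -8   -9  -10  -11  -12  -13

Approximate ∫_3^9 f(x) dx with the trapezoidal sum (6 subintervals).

-60

Δx = 1.
T_6 = (1/2)·[(-7) + 2·(-8) + 2·(-9) + 2·(-10) + 2·(-11) + 2·(-12) + (-13)] = -60.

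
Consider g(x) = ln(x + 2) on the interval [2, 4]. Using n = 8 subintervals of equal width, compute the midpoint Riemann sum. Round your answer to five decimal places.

Δx = (4 − 2)/8 = 0.25.
Midpoints: 2.125, 2.375, 2.625, 2.875, 3.125, 3.375, 3.625, 3.875.
g(2.125) ≈ 1.41707, g(2.375) ≈ 1.47591, g(2.625) ≈ 1.53148, g(2.875) ≈ 1.58412, g(3.125) ≈ 1.63413, g(3.375) ≈ 1.68176, g(3.625) ≈ 1.72722, g(3.875) ≈ 1.77071.
Sum = Δx · [g(2.125) + g(2.375) + g(2.625) + ...].
Sum ≈ 3.20560.

3.20560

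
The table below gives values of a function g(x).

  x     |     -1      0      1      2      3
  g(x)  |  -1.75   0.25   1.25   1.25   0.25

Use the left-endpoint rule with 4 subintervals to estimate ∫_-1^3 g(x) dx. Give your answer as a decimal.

1

Δx = 1.
Sum = 1·[(-1.75) + 0.25 + 1.25 + 1.25] = 1.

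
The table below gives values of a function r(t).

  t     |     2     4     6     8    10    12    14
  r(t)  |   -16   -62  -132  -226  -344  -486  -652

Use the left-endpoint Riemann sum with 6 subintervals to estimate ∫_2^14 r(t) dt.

-2532

Δt = 2.
Sum = 2·[(-16) + (-62) + (-132) + (-226) + (-344) + (-486)] = -2532.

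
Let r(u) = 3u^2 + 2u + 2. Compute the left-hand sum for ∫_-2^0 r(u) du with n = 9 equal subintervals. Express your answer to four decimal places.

Δu = (0 − (-2))/9 = 2/9.
Left endpoints: -2, -16/9, -14/9, -4/3, -10/9, -8/9, -2/3, -4/9, -2/9.
r(-2) = 10, r(-16/9) = 214/27, r(-14/9) = 166/27, r(-4/3) = 14/3, r(-10/9) = 94/27, r(-8/9) = 70/27, r(-2/3) = 2, r(-4/9) = 46/27, r(-2/9) = 46/27.
Sum = Δu · [r(-2) + r(-16/9) + r(-14/9) + ...].
Sum ≈ 8.9383.

8.9383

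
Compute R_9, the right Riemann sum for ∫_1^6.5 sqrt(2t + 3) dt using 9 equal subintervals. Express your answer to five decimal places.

Δt = (6.5 − 1)/9 = 11/18.
Right endpoints: 29/18, 20/9, 17/6, 31/9, 73/18, 14/3, 95/18, 53/9, 6.5.
f(29/18) ≈ 2.49444, f(20/9) ≈ 2.72845, f(17/6) ≈ 2.94392, f(31/9) ≈ 3.14466, f(73/18) ≈ 3.33333, f(14/3) ≈ 3.51188, f(95/18) ≈ 3.68179, f(53/9) ≈ 3.84419, f(6.5) ≈ 4.00000.
Sum = Δt · [f(29/18) + f(20/9) + f(17/6) + ...].
Sum ≈ 18.13940.

18.13940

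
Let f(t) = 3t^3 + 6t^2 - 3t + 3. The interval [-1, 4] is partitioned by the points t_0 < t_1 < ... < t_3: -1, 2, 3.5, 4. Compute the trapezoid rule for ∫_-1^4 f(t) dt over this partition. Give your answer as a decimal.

379.125

Subinterval widths: 3, 1.5, 0.5.
f(-1) = 9, f(2) = 45, f(3.5) = 194.625, f(4) = 279.
On each subinterval the trapezoid contributes (Δt_i/2)·[f(t_{i-1}) + f(t_i)].
Sum = 379.125.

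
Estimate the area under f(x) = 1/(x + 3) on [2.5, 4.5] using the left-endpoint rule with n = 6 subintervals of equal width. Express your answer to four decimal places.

Δx = (4.5 − 2.5)/6 = 1/3.
Left endpoints: 2.5, 17/6, 19/6, 3.5, 23/6, 25/6.
f(2.5) = 2/11, f(17/6) = 6/35, f(19/6) = 6/37, f(3.5) = 2/13, f(23/6) = 6/41, f(25/6) = 6/43.
Sum = Δx · [f(2.5) + f(17/6) + f(19/6) + ...].
Sum ≈ 0.3184.

0.3184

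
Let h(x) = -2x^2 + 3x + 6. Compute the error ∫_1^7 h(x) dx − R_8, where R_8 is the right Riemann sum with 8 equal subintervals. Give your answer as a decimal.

Exact integral: ∫_1^7 h(x) dx = -120.
R_8 = -150.375.
Error = -120 − (-150.375) = 30.375.

30.375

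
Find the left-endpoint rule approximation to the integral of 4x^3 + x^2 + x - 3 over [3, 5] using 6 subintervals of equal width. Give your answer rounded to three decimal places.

Δx = (5 − 3)/6 = 1/3.
Left endpoints: 3, 10/3, 11/3, 4, 13/3, 14/3.
f(3) = 117, f(10/3) = 4309/27, f(11/3) = 5705/27, f(4) = 273, f(13/3) = 9331/27, f(14/3) = 11609/27.
Sum = Δx · [f(3) + f(10/3) + f(11/3) + ...].
Sum ≈ 512.148.

512.148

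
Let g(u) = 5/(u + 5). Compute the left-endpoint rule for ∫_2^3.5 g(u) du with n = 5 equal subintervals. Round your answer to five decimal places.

Δu = (3.5 − 2)/5 = 0.3.
Left endpoints: 2, 2.3, 2.6, 2.9, 3.2.
g(2) = 5/7, g(2.3) = 50/73, g(2.6) = 25/38, g(2.9) = 50/79, g(3.2) = 25/41.
Sum = Δu · [g(2) + g(2.3) + g(2.6) + g(2.9) + g(3.2)].
Sum ≈ 0.98993.

0.98993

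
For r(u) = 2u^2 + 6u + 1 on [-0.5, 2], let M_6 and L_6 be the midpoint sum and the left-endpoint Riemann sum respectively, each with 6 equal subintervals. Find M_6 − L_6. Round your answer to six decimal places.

M_6 ≈ 19.09432870.
L_6 ≈ 14.62384259.
M_6 − L_6 ≈ 4.470486.

4.470486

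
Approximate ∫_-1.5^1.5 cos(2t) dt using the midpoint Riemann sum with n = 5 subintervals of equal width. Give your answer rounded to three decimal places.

0.150

Δt = (1.5 − (-1.5))/5 = 0.6.
Midpoints: -1.2, -0.6, 0, 0.6, 1.2.
f(-1.2) ≈ -0.737, f(-0.6) ≈ 0.362, f(0) ≈ 1.000, f(0.6) ≈ 0.362, f(1.2) ≈ -0.737.
Sum = Δt · [f(-1.2) + f(-0.6) + f(0) + f(0.6) + f(1.2)].
Sum ≈ 0.150.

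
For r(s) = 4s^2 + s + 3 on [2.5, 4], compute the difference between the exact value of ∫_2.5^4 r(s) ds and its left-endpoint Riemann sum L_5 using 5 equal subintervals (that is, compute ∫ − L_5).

5.985

Exact integral: ∫_2.5^4 r(s) ds = 73.875.
L_5 = 67.89.
Error = 73.875 − 67.89 = 5.985.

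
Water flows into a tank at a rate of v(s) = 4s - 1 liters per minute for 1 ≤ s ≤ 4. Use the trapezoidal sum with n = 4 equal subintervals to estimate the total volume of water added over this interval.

27

Δs = (4 − 1)/4 = 0.75.
v(1) = 3, v(1.75) = 6, v(2.5) = 9, v(3.25) = 12, v(4) = 15.
T_4 = (Δs/2)·[v(s_0) + 2v(s_1) + 2v(s_2) + 2v(s_3) + v(s_4)].
Sum = 27.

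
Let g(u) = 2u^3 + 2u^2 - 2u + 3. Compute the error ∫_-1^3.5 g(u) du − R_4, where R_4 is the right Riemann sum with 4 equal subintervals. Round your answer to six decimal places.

-65.970703

Exact integral: ∫_-1^3.5 g(u) du = 106.03125.
R_4 ≈ 172.00195312.
Error ≈ 106.03125 − 172.00195312 ≈ -65.970703.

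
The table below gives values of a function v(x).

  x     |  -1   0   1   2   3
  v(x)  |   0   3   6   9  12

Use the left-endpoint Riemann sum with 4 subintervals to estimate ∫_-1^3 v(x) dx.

Δx = 1.
Sum = 1·[0 + 3 + 6 + 9] = 18.

18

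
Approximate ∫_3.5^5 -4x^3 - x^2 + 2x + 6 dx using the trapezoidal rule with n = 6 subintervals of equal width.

Δx = (5 − 3.5)/6 = 0.25.
f(3.5) = -170.75, f(3.75) = -211.5, f(4) = -258, f(4.25) = -310.625, f(4.5) = -369.75, f(4.75) = -435.75, f(5) = -509.
T_6 = (Δx/2)·[f(x_0) + 2f(x_1) + ... + 2f(x_{5}) + f(x_6)].
Sum = -481.375.

-481.375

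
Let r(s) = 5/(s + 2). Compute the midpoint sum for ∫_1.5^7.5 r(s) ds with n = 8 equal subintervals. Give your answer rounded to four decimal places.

4.9844

Δs = (7.5 − 1.5)/8 = 0.75.
Midpoints: 1.875, 2.625, 3.375, 4.125, 4.875, 5.625, 6.375, 7.125.
r(1.875) = 40/31, r(2.625) = 40/37, r(3.375) = 40/43, r(4.125) = 40/49, r(4.875) = 8/11, r(5.625) = 40/61, r(6.375) = 40/67, r(7.125) = 40/73.
Sum = Δs · [r(1.875) + r(2.625) + r(3.375) + ...].
Sum ≈ 4.9844.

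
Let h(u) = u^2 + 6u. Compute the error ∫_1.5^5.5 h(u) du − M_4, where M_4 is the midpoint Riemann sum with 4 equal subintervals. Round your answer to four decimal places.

0.3333

Exact integral: ∫_1.5^5.5 h(u) du ≈ 138.333333.
M_4 = 138.
Error ≈ 138.333333 − 138 ≈ 0.3333.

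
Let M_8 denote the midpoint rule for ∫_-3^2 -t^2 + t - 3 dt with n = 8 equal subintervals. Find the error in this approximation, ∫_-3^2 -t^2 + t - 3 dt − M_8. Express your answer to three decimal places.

-0.163

Exact integral: ∫_-3^2 f(t) dt ≈ -29.16667.
M_8 = -29.00390625.
Error ≈ -29.16667 − (-29.00390625) ≈ -0.163.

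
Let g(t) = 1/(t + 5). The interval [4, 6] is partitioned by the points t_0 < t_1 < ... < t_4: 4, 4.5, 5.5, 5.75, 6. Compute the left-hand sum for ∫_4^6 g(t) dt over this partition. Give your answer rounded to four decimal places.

Subinterval widths: 0.5, 1, 0.25, 0.25.
Left endpoints: 4, 4.5, 5.5, 5.75.
g(4) = 1/9, g(4.5) = 2/19, g(5.5) = 2/21, g(5.75) = 4/43.
Sum = Σ Δt_i · g(t_i).
Sum ≈ 0.2079.

0.2079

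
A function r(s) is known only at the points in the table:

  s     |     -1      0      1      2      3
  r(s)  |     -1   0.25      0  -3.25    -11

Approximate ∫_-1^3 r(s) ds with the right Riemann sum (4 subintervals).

-14

Δs = 1.
Sum = 1·[0.25 + 0 + (-3.25) + (-11)] = -14.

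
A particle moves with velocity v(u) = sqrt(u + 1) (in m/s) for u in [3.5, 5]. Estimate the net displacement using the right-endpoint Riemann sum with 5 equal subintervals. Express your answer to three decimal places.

Δu = (5 − 3.5)/5 = 0.3.
Right endpoints: 3.8, 4.1, 4.4, 4.7, 5.
v(3.8) ≈ 2.191, v(4.1) ≈ 2.258, v(4.4) ≈ 2.324, v(4.7) ≈ 2.387, v(5) ≈ 2.449.
Sum = Δu · [v(3.8) + v(4.1) + v(4.4) + v(4.7) + v(5)].
Sum ≈ 3.483.

3.483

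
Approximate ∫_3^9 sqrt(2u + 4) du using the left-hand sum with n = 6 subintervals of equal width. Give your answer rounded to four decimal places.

23.0828

Δu = (9 − 3)/6 = 1.
Left endpoints: 3, 4, 5, 6, 7, 8.
f(3) ≈ 3.1623, f(4) ≈ 3.4641, f(5) ≈ 3.7417, f(6) ≈ 4.0000, f(7) ≈ 4.2426, f(8) ≈ 4.4721.
Sum = Δu · [f(3) + f(4) + f(5) + ...].
Sum ≈ 23.0828.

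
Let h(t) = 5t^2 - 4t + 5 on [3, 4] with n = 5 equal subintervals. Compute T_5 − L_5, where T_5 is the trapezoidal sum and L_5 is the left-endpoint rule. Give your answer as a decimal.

T_5 = 52.7.
L_5 = 49.6.
T_5 − L_5 = 3.1.

3.1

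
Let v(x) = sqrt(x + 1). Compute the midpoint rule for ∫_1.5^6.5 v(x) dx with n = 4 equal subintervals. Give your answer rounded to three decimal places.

Δx = (6.5 − 1.5)/4 = 1.25.
Midpoints: 2.125, 3.375, 4.625, 5.875.
v(2.125) ≈ 1.768, v(3.375) ≈ 2.092, v(4.625) ≈ 2.372, v(5.875) ≈ 2.622.
Sum = Δx · [v(2.125) + v(3.375) + v(4.625) + v(5.875)].
Sum ≈ 11.066.

11.066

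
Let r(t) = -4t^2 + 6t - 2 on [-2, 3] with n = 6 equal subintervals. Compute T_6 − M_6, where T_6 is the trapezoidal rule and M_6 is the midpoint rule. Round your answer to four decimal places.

T_6 ≈ -43.981481.
M_6 ≈ -40.509259.
T_6 − M_6 ≈ -3.4722.

-3.4722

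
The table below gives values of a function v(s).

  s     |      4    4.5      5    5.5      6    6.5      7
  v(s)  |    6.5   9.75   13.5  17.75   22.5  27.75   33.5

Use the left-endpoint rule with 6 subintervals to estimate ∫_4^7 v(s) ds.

Δs = 0.5.
Sum = 0.5·[6.5 + 9.75 + 13.5 + 17.75 + 22.5 + 27.75] = 48.875.

48.875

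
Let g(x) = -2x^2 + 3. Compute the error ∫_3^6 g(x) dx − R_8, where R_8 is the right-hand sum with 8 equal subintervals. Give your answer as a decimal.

10.265625

Exact integral: ∫_3^6 g(x) dx = -117.
R_8 = -127.265625.
Error = -117 − (-127.265625) = 10.265625.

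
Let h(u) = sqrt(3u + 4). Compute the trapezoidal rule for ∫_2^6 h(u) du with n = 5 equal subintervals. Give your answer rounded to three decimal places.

15.895

Δu = (6 − 2)/5 = 0.8.
h(2) ≈ 3.162, h(2.8) ≈ 3.521, h(3.6) ≈ 3.847, h(4.4) ≈ 4.147, h(5.2) ≈ 4.427, h(6) ≈ 4.690.
T_5 = (Δu/2)·[h(u_0) + 2h(u_1) + ... + 2h(u_{4}) + h(u_5)].
Sum ≈ 15.895.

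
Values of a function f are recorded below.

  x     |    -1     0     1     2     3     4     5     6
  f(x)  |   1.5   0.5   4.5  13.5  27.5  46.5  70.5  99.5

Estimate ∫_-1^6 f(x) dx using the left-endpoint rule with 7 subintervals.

164.5

Δx = 1.
Sum = 1·[1.5 + 0.5 + 4.5 + 13.5 + 27.5 + 46.5 + 70.5] = 164.5.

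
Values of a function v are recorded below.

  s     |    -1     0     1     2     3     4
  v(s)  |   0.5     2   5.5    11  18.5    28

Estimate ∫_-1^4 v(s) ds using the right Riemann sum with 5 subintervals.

65

Δs = 1.
Sum = 1·[2 + 5.5 + 11 + 18.5 + 28] = 65.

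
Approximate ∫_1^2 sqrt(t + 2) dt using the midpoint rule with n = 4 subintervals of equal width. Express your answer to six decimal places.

1.869332

Δt = (2 − 1)/4 = 0.25.
Midpoints: 1.125, 1.375, 1.625, 1.875.
f(1.125) ≈ 1.767767, f(1.375) ≈ 1.837117, f(1.625) ≈ 1.903943, f(1.875) ≈ 1.968502.
Sum = Δt · [f(1.125) + f(1.375) + f(1.625) + f(1.875)].
Sum ≈ 1.869332.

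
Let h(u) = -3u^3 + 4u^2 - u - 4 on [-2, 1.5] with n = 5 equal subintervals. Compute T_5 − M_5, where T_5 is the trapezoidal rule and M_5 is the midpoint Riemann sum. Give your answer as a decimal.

T_5 = 12.03125.
M_5 = 9.3515625.
T_5 − M_5 = 2.6796875.

2.6796875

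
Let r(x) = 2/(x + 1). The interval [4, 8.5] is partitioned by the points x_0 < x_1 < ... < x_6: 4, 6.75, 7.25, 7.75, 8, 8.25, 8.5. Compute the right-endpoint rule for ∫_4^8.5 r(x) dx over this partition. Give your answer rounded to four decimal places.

1.1074

Subinterval widths: 2.75, 0.5, 0.5, 0.25, 0.25, 0.25.
Right endpoints: 6.75, 7.25, 7.75, 8, 8.25, 8.5.
r(6.75) = 8/31, r(7.25) = 8/33, r(7.75) = 8/35, r(8) = 2/9, r(8.25) = 8/37, r(8.5) = 4/19.
Sum = Σ Δx_i · r(x_i).
Sum ≈ 1.1074.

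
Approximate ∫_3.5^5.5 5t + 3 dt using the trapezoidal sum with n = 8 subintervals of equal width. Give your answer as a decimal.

51

Δt = (5.5 − 3.5)/8 = 0.25.
f(3.5) = 20.5, f(3.75) = 21.75, f(4) = 23, f(4.25) = 24.25, f(4.5) = 25.5, f(4.75) = 26.75, f(5) = 28, f(5.25) = 29.25, f(5.5) = 30.5.
T_8 = (Δt/2)·[f(t_0) + 2f(t_1) + ... + 2f(t_{7}) + f(t_8)].
Sum = 51.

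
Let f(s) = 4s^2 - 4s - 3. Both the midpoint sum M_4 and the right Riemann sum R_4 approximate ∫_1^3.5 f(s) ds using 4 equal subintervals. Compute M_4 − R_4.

M_4 = 25.5078125.
R_4 = 37.421875.
M_4 − R_4 = -11.9140625.

-11.9140625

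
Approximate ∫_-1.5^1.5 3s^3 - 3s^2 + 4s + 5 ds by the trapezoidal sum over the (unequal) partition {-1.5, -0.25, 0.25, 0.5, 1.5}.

5.6484375

Subinterval widths: 1.25, 0.5, 0.25, 1.
f(-1.5) = -17.875, f(-0.25) = 3.765625, f(0.25) = 5.859375, f(0.5) = 6.625, f(1.5) = 14.375.
On each subinterval the trapezoid contributes (Δs_i/2)·[f(s_{i-1}) + f(s_i)].
Sum = 5.6484375.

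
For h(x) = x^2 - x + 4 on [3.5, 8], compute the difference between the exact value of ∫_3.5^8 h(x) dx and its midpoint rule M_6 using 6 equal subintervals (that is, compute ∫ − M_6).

Exact integral: ∫_3.5^8 h(x) dx = 148.5.
M_6 = 148.2890625.
Error = 148.5 − 148.2890625 = 0.2109375.

0.2109375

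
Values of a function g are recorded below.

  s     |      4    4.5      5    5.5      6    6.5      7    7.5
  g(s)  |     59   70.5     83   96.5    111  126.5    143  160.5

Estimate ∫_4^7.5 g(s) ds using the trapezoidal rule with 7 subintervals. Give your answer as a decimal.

370.125

Δs = 0.5.
T_7 = (0.5/2)·[59 + 2·70.5 + 2·83 + 2·96.5 + 2·111 + 2·126.5 + 2·143 + 160.5] = 370.125.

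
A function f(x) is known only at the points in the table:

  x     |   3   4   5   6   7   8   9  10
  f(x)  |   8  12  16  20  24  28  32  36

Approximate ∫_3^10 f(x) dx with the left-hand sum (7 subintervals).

140

Δx = 1.
Sum = 1·[8 + 12 + 16 + 20 + 24 + 28 + 32] = 140.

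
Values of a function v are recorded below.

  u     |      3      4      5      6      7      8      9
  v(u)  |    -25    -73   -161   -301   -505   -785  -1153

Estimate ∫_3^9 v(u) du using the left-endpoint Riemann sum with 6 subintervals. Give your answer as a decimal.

Δu = 1.
Sum = 1·[(-25) + (-73) + (-161) + (-301) + (-505) + (-785)] = -1850.

-1850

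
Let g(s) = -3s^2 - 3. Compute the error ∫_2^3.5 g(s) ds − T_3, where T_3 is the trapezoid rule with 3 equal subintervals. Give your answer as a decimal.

0.1875

Exact integral: ∫_2^3.5 g(s) ds = -39.375.
T_3 = -39.5625.
Error = -39.375 − (-39.5625) = 0.1875.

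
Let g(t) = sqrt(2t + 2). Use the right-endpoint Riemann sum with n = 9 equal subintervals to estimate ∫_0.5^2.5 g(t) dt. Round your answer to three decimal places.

Δt = (2.5 − 0.5)/9 = 2/9.
Right endpoints: 13/18, 17/18, 7/6, 25/18, 29/18, 11/6, 37/18, 41/18, 2.5.
g(13/18) ≈ 1.856, g(17/18) ≈ 1.972, g(7/6) ≈ 2.082, g(25/18) ≈ 2.186, g(29/18) ≈ 2.285, g(11/6) ≈ 2.380, g(37/18) ≈ 2.472, g(41/18) ≈ 2.560, g(2.5) ≈ 2.646.
Sum = Δt · [g(13/18) + g(17/18) + g(7/6) + ...].
Sum ≈ 4.542.

4.542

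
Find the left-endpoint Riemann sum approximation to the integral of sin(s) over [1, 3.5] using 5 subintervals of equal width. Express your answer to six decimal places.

Δs = (3.5 − 1)/5 = 0.5.
Left endpoints: 1, 1.5, 2, 2.5, 3.
f(1) ≈ 0.841471, f(1.5) ≈ 0.997495, f(2) ≈ 0.909297, f(2.5) ≈ 0.598472, f(3) ≈ 0.141120.
Sum = Δs · [f(1) + f(1.5) + f(2) + f(2.5) + f(3)].
Sum ≈ 1.743928.

1.743928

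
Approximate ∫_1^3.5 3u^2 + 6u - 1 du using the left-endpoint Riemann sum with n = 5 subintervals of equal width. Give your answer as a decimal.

Δu = (3.5 − 1)/5 = 0.5.
Left endpoints: 1, 1.5, 2, 2.5, 3.
f(1) = 8, f(1.5) = 14.75, f(2) = 23, f(2.5) = 32.75, f(3) = 44.
Sum = Δu · [f(1) + f(1.5) + f(2) + f(2.5) + f(3)].
Sum = 61.25.

61.25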